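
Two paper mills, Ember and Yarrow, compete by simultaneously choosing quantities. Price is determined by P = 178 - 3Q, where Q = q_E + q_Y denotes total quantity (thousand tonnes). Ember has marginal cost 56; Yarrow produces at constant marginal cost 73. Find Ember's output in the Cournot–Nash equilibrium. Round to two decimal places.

Ember's profit: π_E = (178 - 3Q)q_E - (56q_E). Setting ∂π_E/∂q_E = 0: 122 - 6q_E - 3(q_Y) = 0.
Yarrow's first-order condition: 105 - 6q_Y - 3(q_E) = 0.
Rearranging gives the reaction functions q_E = (122 - 3q_Y)/6 and q_Y = (105 - 3q_E)/6.
Substituting one into the other gives q_E = 139/9 and q_Y = 88/9.

15.44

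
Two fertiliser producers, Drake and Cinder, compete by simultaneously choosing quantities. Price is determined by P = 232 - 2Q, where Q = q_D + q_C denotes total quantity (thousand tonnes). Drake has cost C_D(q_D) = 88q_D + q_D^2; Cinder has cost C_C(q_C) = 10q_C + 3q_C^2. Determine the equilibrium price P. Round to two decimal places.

Drake's profit: π_D = (232 - 2Q)q_D - (88q_D + q_D²). Setting ∂π_D/∂q_D = 0: 144 - 6q_D - 2(q_C) = 0.
Cinder's profit: π_C = (232 - 2Q)q_C - (10q_C + 3q_C²). Setting ∂π_C/∂q_C = 0: 222 - 10q_C - 2(q_D) = 0.
So q_D = (144 - 2q_C)/6 and q_C = (222 - 2q_D)/10.
Solving the pair: q_D = 249/14, q_C = 261/14.
Total output Q = 255/7, so price P = 232 - 2·(255/7) = 1114/7.

159.14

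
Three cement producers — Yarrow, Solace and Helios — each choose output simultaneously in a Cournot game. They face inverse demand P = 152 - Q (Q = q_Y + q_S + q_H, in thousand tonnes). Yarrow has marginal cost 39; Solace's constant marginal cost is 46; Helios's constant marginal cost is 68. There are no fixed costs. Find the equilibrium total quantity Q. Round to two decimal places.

75.75

Yarrow's profit: π_Y = (152 - Q)q_Y - (39q_Y). Setting ∂π_Y/∂q_Y = 0: 113 - 2q_Y - (q_S + q_H) = 0.
Solace's profit: π_S = (152 - Q)q_S - (46q_S). Setting ∂π_S/∂q_S = 0: 106 - 2q_S - (q_Y + q_H) = 0.
Helios's profit: π_H = (152 - Q)q_H - (68q_H). Setting ∂π_H/∂q_H = 0: 84 - 2q_H - (q_Y + q_S) = 0.
Adding the 3 first-order conditions: 303 − 4Q = 0, so Q = 303/4.
Back-substituting: q_Y = (113 − 303/4) = 149/4, q_S = (106 − 303/4) = 121/4, q_H = (84 − 303/4) = 33/4.
Total output Q = 149/4 + 121/4 + 33/4 = 303/4.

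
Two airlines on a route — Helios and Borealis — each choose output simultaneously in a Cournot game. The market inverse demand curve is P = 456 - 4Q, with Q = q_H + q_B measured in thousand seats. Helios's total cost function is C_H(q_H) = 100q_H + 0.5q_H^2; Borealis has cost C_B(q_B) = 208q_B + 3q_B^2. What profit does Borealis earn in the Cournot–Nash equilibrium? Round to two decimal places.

Helios's profit: π_H = (456 - 4Q)q_H - (100q_H + (1/2)q_H²). Setting ∂π_H/∂q_H = 0: 356 - 9q_H - 4(q_B) = 0.
Borealis's first-order condition: 248 - 14q_B - 4(q_H) = 0.
Best responses: q_H = (356 - 4q_B)/9, q_B = (248 - 4q_H)/14.
Substituting one into the other gives q_H = 1996/55 and q_B = 404/55.
Price P = 456 - 4·(480/11) = 281.4545.
Borealis's profit: 281.4545·(404/55) - 208·(404/55) - 3(404/55)² = 377.6899.

377.69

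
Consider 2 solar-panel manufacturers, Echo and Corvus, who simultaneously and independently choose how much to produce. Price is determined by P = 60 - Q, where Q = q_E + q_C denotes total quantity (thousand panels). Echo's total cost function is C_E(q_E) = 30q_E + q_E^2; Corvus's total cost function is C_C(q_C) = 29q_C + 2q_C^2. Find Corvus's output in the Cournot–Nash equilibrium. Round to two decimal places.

4.09

Echo's profit: π_E = (60 - Q)q_E - (30q_E + q_E²). Setting ∂π_E/∂q_E = 0: 30 - 4q_E - (q_C) = 0.
Corvus's first-order condition: 31 - 6q_C - (q_E) = 0.
Rearranging gives the reaction functions q_E = (30 - q_C)/4 and q_C = (31 - q_E)/6.
Substituting one into the other gives q_E = 149/23 and q_C = 94/23.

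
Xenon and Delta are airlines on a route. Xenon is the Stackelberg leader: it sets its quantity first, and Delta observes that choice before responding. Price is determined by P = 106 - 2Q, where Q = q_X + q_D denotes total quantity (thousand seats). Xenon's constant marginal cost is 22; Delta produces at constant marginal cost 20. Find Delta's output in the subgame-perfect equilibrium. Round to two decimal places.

Solve by backward induction. Given q_X, the follower Delta maximises π_D = (106 - 2q_X - 2q_D)q_D - 20q_D.
Follower FOC: 86 - 2q_X - 4q_D = 0, so q_D(q_X) = (86 - 2q_X)/4.
The leader anticipates this reaction. Substituting into P = 106 - 2Q gives P = 63 - q_X, so π_X = (63 - q_X)q_X - 22q_X.
The leader's first-order condition 41 - 2q_X = 0 yields q_X = 41/2.
Then q_D = (86 - 2·(41/2))/4 = 45/4.

11.25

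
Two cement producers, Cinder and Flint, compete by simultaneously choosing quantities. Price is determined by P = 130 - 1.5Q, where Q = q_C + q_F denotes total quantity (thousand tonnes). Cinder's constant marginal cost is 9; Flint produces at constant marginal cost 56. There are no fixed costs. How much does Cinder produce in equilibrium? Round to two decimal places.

Cinder's profit: π_C = (130 - 1.5Q)q_C - (9q_C). Setting ∂π_C/∂q_C = 0: 121 - 3q_C - (3/2)(q_F) = 0.
Flint's first-order condition: 74 - 3q_F - (3/2)(q_C) = 0.
So q_C = (121 - (3/2)q_F)/3 and q_F = (74 - (3/2)q_C)/3.
Solving the pair: q_C = 112/3, q_F = 6.

37.33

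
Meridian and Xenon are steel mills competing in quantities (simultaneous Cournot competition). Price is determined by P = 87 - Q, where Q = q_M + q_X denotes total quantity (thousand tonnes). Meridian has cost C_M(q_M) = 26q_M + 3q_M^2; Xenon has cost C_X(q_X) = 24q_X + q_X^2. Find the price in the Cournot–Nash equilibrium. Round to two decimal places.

Meridian's profit: π_M = (87 - Q)q_M - (26q_M + 3q_M²). Setting ∂π_M/∂q_M = 0: 61 - 8q_M - (q_X) = 0.
Xenon's profit: π_X = (87 - Q)q_X - (24q_X + q_X²). Setting ∂π_X/∂q_X = 0: 63 - 4q_X - (q_M) = 0.
So q_M = (61 - q_X)/8 and q_X = (63 - q_M)/4.
Solving the pair: q_M = 181/31, q_X = 443/31.
Total output Q = 624/31, so price P = 87 - 624/31 = 66.8710.

66.87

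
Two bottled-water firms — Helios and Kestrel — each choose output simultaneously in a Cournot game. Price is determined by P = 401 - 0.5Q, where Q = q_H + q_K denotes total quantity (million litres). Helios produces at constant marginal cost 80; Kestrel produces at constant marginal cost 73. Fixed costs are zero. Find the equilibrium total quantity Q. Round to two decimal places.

Helios's profit: π_H = (401 - 0.5Q)q_H - (80q_H). Setting ∂π_H/∂q_H = 0: 321 - q_H - (1/2)(q_K) = 0.
Kestrel's profit: π_K = (401 - 0.5Q)q_K - (73q_K). Setting ∂π_K/∂q_K = 0: 328 - q_K - (1/2)(q_H) = 0.
Rearranging gives the reaction functions q_H = (321 - (1/2)q_K) and q_K = (328 - (1/2)q_H).
Substituting one into the other gives q_H = 628/3 and q_K = 670/3.
Total output Q = 628/3 + 670/3 = 1298/3.

432.67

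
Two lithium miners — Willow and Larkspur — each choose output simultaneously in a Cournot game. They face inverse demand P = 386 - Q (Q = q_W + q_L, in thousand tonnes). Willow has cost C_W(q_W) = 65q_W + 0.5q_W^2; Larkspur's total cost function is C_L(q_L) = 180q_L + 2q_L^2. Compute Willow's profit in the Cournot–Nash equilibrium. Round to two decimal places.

Willow's profit: π_W = (386 - Q)q_W - (65q_W + (1/2)q_W²). Setting ∂π_W/∂q_W = 0: 321 - 3q_W - (q_L) = 0.
Larkspur's first-order condition: 206 - 6q_L - (q_W) = 0.
Rearranging gives the reaction functions q_W = (321 - q_L)/3 and q_L = (206 - q_W)/6.
Substituting one into the other gives q_W = 1720/17 and q_L = 297/17.
Price P = 386 - 118.6471 = 267.3529.
Willow's profit: 267.3529·(1720/17) - 65·(1720/17) - (1/2)(1720/17)² = 15355.0173.

15355.02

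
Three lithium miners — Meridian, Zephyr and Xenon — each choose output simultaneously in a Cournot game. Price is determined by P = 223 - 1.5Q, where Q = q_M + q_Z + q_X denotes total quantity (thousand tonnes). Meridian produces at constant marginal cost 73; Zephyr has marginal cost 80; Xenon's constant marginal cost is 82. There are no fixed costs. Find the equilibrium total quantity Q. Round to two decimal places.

72.33

Meridian's profit: π_M = (223 - 1.5Q)q_M - (73q_M). Setting ∂π_M/∂q_M = 0: 150 - 3q_M - (3/2)(q_Z + q_X) = 0.
Zephyr's first-order condition: 143 - 3q_Z - (3/2)(q_M + q_X) = 0.
Xenon's profit: π_X = (223 - 1.5Q)q_X - (82q_X). Setting ∂π_X/∂q_X = 0: 141 - 3q_X - (3/2)(q_M + q_Z) = 0.
Adding the 3 conditions: 434 − 3Q − 3Q = 0, i.e. Q = 217/3.
Back-substituting: q_M = (150 − 217/2)/(3/2) = 83/3, q_Z = (143 − 217/2)/(3/2) = 23, q_X = (141 − 217/2)/(3/2) = 65/3.
Total output Q = 83/3 + 23 + 65/3 = 217/3.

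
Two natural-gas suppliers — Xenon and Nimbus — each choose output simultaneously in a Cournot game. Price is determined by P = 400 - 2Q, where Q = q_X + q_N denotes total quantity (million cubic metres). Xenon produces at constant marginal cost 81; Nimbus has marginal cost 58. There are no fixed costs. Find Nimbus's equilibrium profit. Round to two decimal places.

7401.39

Xenon's profit: π_X = (400 - 2Q)q_X - (81q_X). Setting ∂π_X/∂q_X = 0: 319 - 4q_X - 2(q_N) = 0.
Nimbus's profit: π_N = (400 - 2Q)q_N - (58q_N). Setting ∂π_N/∂q_N = 0: 342 - 4q_N - 2(q_X) = 0.
Rearranging gives the reaction functions q_X = (319 - 2q_N)/4 and q_N = (342 - 2q_X)/4.
Solving the pair: q_X = 148/3, q_N = 365/6.
Price P = 400 - 2·(661/6) = 539/3.
Nimbus's profit: (539/3 - 58)·(365/6) = 7401.3889.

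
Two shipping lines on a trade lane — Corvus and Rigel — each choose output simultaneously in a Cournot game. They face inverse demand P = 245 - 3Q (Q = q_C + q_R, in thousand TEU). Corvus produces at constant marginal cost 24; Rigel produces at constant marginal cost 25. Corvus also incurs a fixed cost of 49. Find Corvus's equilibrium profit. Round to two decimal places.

Corvus's profit: π_C = (245 - 3Q)q_C - (24q_C). Setting ∂π_C/∂q_C = 0: 221 - 6q_C - 3(q_R) = 0.
Rigel's first-order condition: 220 - 6q_R - 3(q_C) = 0.
Best responses: q_C = (221 - 3q_R)/6, q_R = (220 - 3q_C)/6.
Solving the pair: q_C = 74/3, q_R = 73/3.
Price P = 245 - 3·49 = 98.
Corvus's profit: (98 - 24)·(74/3) - 49 = 1776.3333.

1776.33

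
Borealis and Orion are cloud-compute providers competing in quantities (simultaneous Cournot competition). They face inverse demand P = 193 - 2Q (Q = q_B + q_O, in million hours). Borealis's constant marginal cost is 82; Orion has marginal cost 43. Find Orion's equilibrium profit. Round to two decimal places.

1984.50

Borealis's profit: π_B = (193 - 2Q)q_B - (82q_B). Setting ∂π_B/∂q_B = 0: 111 - 4q_B - 2(q_O) = 0.
Orion's first-order condition: 150 - 4q_O - 2(q_B) = 0.
Rearranging gives the reaction functions q_B = (111 - 2q_O)/4 and q_O = (150 - 2q_B)/4.
Solving the pair: q_B = 12, q_O = 63/2.
Price P = 193 - 2·(87/2) = 106.
Orion's profit: (106 - 43)·(63/2) = 1984.5000.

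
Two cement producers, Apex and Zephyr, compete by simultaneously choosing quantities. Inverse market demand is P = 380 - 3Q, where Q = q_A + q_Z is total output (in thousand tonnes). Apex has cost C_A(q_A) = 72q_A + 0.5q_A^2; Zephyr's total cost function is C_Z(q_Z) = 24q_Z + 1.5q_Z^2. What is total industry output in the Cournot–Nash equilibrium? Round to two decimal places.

Apex's profit: π_A = (380 - 3Q)q_A - (72q_A + (1/2)q_A²). Setting ∂π_A/∂q_A = 0: 308 - 7q_A - 3(q_Z) = 0.
Zephyr's first-order condition: 356 - 9q_Z - 3(q_A) = 0.
So q_A = (308 - 3q_Z)/7 and q_Z = (356 - 3q_A)/9.
Solving the pair: q_A = 284/9, q_Z = 784/27.
Total output Q = 284/9 + 784/27 = 1636/27.

60.59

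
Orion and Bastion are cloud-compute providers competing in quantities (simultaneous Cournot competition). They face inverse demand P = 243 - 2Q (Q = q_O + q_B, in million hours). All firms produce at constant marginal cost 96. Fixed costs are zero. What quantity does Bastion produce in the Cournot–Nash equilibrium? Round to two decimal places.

A representative firm's profit is π_i = q_i(243 - 2Q) - 96q_i.
First-order condition (treating rivals' output as given): 147 - 4q_i - 2q_j = 0.
By symmetry each firm produces the same amount; substituting q_j = q_i yields q_i = 147/6 = 49/2.

24.50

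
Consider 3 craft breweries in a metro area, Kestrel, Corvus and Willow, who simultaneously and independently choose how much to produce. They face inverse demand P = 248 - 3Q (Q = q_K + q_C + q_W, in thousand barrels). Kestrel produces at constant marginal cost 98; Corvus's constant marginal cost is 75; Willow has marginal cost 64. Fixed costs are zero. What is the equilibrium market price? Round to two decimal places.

121.25

Kestrel's profit: π_K = (248 - 3Q)q_K - (98q_K). Setting ∂π_K/∂q_K = 0: 150 - 6q_K - 3(q_C + q_W) = 0.
Corvus's profit: π_C = (248 - 3Q)q_C - (75q_C). Setting ∂π_C/∂q_C = 0: 173 - 6q_C - 3(q_K + q_W) = 0.
Willow's first-order condition: 184 - 6q_W - 3(q_K + q_C) = 0.
Adding the 3 conditions: 507 − 6Q − 6Q = 0, i.e. Q = 169/4.
Back-substituting: q_K = (150 − 507/4)/3 = 31/4, q_C = (173 − 507/4)/3 = 185/12, q_W = (184 − 507/4)/3 = 229/12.
Total output Q = 169/4, so price P = 248 - 3·(169/4) = 485/4.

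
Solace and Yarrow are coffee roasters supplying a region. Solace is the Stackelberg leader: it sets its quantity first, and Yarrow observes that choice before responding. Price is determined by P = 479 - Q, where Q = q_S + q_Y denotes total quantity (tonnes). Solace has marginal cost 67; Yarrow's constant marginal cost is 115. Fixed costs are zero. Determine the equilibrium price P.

182

The follower Yarrow best-responds to any q_S: π_Y = (479 - Q)q_Y - 115q_Y.
Follower FOC: 364 - q_S - 2q_Y = 0, so q_Y(q_S) = (364 - q_S)/2.
The leader anticipates this reaction. Substituting into P = 479 - Q gives P = 297 - (1/2)q_S, so π_S = (297 - (1/2)q_S)q_S - 67q_S.
Leader FOC: 230 - q_S = 0, so q_S = 230.
Then q_Y = (364 - 230)/2 = 67.
Total output Q = 297, so price P = 479 - 297 = 182.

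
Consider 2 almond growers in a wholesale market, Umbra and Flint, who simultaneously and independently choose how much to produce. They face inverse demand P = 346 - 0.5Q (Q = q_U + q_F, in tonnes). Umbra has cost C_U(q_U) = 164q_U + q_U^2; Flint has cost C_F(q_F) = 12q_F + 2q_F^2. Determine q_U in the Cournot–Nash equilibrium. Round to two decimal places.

Umbra's profit: π_U = (346 - 0.5Q)q_U - (164q_U + q_U²). Setting ∂π_U/∂q_U = 0: 182 - 3q_U - (1/2)(q_F) = 0.
Flint's first-order condition: 334 - 5q_F - (1/2)(q_U) = 0.
So q_U = (182 - (1/2)q_F)/3 and q_F = (334 - (1/2)q_U)/5.
Substituting one into the other gives q_U = 50.3729 and q_F = 61.7627.

50.37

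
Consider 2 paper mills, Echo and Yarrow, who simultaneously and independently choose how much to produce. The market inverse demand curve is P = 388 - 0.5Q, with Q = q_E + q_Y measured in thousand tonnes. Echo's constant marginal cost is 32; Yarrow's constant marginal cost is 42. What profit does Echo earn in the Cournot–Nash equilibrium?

Echo's profit: π_E = (388 - 0.5Q)q_E - (32q_E). Setting ∂π_E/∂q_E = 0: 356 - q_E - (1/2)(q_Y) = 0.
Yarrow's first-order condition: 346 - q_Y - (1/2)(q_E) = 0.
Rearranging gives the reaction functions q_E = (356 - (1/2)q_Y) and q_Y = (346 - (1/2)q_E).
Solving the pair: q_E = 244, q_Y = 224.
Price P = 388 - (1/2)·468 = 154.
Echo's profit: (154 - 32)·244 = 29768.

29768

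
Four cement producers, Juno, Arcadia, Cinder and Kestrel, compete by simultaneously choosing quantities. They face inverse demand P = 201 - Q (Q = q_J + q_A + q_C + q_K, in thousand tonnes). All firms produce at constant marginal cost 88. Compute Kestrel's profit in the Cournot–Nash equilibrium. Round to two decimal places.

Each firm earns π_i = (201 - Q)q_i - 88q_i.
First-order condition (treating rivals' output as given): 113 - 2q_i - Σ_{j≠i} q_j = 0.
With identical firms every q_j equals q_i, so Σ_{j≠i} q_j = 3q_i and 113 = 5q_i, giving q_i = 113/5.
Price P = 201 - 452/5 = 553/5.
Kestrel's profit: (553/5 - 88)·(113/5) = 510.7600.

510.76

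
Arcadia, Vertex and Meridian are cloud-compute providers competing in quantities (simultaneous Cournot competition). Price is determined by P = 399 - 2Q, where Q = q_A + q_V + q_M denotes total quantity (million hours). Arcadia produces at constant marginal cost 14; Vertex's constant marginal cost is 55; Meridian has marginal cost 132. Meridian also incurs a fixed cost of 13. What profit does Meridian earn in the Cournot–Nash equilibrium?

Arcadia's profit: π_A = (399 - 2Q)q_A - (14q_A). Setting ∂π_A/∂q_A = 0: 385 - 4q_A - 2(q_V + q_M) = 0.
Vertex's profit: π_V = (399 - 2Q)q_V - (55q_V). Setting ∂π_V/∂q_V = 0: 344 - 4q_V - 2(q_A + q_M) = 0.
Meridian's profit: π_M = (399 - 2Q)q_M - (132q_M). Setting ∂π_M/∂q_M = 0: 267 - 4q_M - 2(q_A + q_V) = 0.
Adding the 3 first-order conditions: 996 − 8Q = 0, so Q = 249/2.
Back-substituting: q_A = (385 − 249)/2 = 68, q_V = (344 − 249)/2 = 95/2, q_M = (267 − 249)/2 = 9.
Price P = 399 - 2·(249/2) = 150.
Meridian's profit: (150 - 132)·9 - 13 = 149.

149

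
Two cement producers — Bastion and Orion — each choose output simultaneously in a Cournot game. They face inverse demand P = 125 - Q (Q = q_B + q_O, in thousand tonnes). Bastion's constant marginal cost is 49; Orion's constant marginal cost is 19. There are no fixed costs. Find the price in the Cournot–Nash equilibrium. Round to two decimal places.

64.33

Bastion's profit: π_B = (125 - Q)q_B - (49q_B). Setting ∂π_B/∂q_B = 0: 76 - 2q_B - (q_O) = 0.
Orion's first-order condition: 106 - 2q_O - (q_B) = 0.
Rearranging gives the reaction functions q_B = (76 - q_O)/2 and q_O = (106 - q_B)/2.
Substituting one into the other gives q_B = 46/3 and q_O = 136/3.
Total output Q = 182/3, so price P = 125 - 182/3 = 193/3.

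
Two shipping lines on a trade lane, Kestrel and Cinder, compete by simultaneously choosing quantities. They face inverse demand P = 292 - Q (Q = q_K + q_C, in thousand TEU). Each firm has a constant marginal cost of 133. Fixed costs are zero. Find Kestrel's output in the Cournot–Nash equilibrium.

Each firm earns π_i = (292 - Q)q_i - 133q_i.
First-order condition (treating rivals' output as given): 159 - 2q_i - q_j = 0.
By symmetry each firm produces the same amount; substituting q_j = q_i yields q_i = 159/3 = 53.

53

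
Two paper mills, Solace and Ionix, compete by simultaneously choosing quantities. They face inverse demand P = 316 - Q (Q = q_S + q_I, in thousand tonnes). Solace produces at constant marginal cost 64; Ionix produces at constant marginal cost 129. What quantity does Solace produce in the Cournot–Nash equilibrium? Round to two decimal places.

105.67

Solace's profit: π_S = (316 - Q)q_S - (64q_S). Setting ∂π_S/∂q_S = 0: 252 - 2q_S - (q_I) = 0.
Ionix's first-order condition: 187 - 2q_I - (q_S) = 0.
So q_S = (252 - q_I)/2 and q_I = (187 - q_S)/2.
Substituting one into the other gives q_S = 317/3 and q_I = 122/3.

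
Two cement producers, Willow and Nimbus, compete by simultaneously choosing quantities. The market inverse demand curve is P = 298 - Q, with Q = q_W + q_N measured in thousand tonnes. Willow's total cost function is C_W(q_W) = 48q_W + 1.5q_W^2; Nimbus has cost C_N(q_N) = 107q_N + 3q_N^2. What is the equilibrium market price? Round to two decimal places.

Willow's profit: π_W = (298 - Q)q_W - (48q_W + (3/2)q_W²). Setting ∂π_W/∂q_W = 0: 250 - 5q_W - (q_N) = 0.
Nimbus's profit: π_N = (298 - Q)q_N - (107q_N + 3q_N²). Setting ∂π_N/∂q_N = 0: 191 - 8q_N - (q_W) = 0.
So q_W = (250 - q_N)/5 and q_N = (191 - q_W)/8.
Substituting one into the other gives q_W = 603/13 and q_N = 235/13.
Total output Q = 838/13, so price P = 298 - 838/13 = 233.5385.

233.54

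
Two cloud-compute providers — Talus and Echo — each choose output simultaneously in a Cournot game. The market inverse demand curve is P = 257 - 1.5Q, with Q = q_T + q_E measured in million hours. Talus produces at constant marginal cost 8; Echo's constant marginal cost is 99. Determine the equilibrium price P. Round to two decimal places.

Talus's profit: π_T = (257 - 1.5Q)q_T - (8q_T). Setting ∂π_T/∂q_T = 0: 249 - 3q_T - (3/2)(q_E) = 0.
Echo's profit: π_E = (257 - 1.5Q)q_E - (99q_E). Setting ∂π_E/∂q_E = 0: 158 - 3q_E - (3/2)(q_T) = 0.
Best responses: q_T = (249 - (3/2)q_E)/3, q_E = (158 - (3/2)q_T)/3.
Solving the pair: q_T = 680/9, q_E = 134/9.
Total output Q = 814/9, so price P = 257 - (3/2)·(814/9) = 364/3.

121.33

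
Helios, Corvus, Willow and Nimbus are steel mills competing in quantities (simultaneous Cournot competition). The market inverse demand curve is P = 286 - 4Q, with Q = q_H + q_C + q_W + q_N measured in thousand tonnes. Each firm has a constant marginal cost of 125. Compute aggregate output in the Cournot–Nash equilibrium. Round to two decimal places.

32.20

Each firm earns π_i = (286 - 4Q)q_i - 125q_i.
Setting ∂π_i/∂q_i = 0 with rivals' quantities fixed: 161 - 8q_i - 4·Σ_{j≠i} q_j = 0.
With identical firms every q_j equals q_i, so Σ_{j≠i} q_j = 3q_i and 161 = 20q_i, giving q_i = 161/20.
Total output Q = 161/20 + 161/20 + 161/20 + 161/20 = 161/5.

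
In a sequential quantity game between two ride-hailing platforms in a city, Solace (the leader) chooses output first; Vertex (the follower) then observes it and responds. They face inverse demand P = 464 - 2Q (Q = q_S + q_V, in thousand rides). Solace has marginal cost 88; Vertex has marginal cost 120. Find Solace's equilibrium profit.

10404

The follower Vertex best-responds to any q_S: π_V = (464 - 2Q)q_V - 120q_V.
Setting the follower's marginal profit to zero, 344 - 2q_S - 4q_V = 0, i.e. q_V = (344 - 2q_S)/4.
The leader anticipates this reaction. Substituting into P = 464 - 2Q gives P = 292 - q_S, so π_S = (292 - q_S)q_S - 88q_S.
Maximising: ∂π_S/∂q_S = 204 - 2q_S = 0, giving q_S = 102.
Then q_V = (344 - 2·102)/4 = 35.
Price P = 464 - 2·137 = 190.
Solace's profit: (190 - 88)·102 = 10404.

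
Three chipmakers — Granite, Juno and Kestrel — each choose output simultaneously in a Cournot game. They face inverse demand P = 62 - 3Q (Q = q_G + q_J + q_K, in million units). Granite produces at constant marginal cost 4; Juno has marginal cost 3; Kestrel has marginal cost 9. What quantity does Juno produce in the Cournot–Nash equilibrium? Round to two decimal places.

5.50

Granite's profit: π_G = (62 - 3Q)q_G - (4q_G). Setting ∂π_G/∂q_G = 0: 58 - 6q_G - 3(q_J + q_K) = 0.
Juno's first-order condition: 59 - 6q_J - 3(q_G + q_K) = 0.
Kestrel's profit: π_K = (62 - 3Q)q_K - (9q_K). Setting ∂π_K/∂q_K = 0: 53 - 6q_K - 3(q_G + q_J) = 0.
Adding the 3 first-order conditions: 170 − 12Q = 0, so Q = 85/6.
Back-substituting: q_G = (58 − 85/2)/3 = 31/6, q_J = (59 − 85/2)/3 = 11/2, q_K = (53 − 85/2)/3 = 7/2.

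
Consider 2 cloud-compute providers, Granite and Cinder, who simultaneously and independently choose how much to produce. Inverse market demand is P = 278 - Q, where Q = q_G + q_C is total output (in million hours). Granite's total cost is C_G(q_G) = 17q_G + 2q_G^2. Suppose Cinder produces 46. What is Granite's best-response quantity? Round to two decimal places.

With the rival's output fixed at 46, Granite's profit is π_G = (278 - 46 - q_G)q_G - (17q_G + 2q_G²) = (232 - q_G)q_G - (17q_G + 2q_G²).
∂π_G/∂q_G = 215 - 6q_G = 0, so q_G = 215/6.

35.83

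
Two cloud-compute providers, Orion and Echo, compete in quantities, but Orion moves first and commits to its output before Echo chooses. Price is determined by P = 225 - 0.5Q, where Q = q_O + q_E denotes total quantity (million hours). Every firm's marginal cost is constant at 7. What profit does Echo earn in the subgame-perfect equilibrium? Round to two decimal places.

5940.50

Solve by backward induction. Given q_O, the follower Echo maximises π_E = (225 - (1/2)q_O - (1/2)q_E)q_E - 7q_E.
Setting the follower's marginal profit to zero, 218 - (1/2)q_O - q_E = 0, i.e. q_E = (218 - (1/2)q_O).
The leader anticipates this reaction. Substituting into P = 225 - 0.5Q gives P = 116 - (1/4)q_O, so π_O = (116 - (1/4)q_O)q_O - 7q_O.
The leader's first-order condition 109 - (1/2)q_O = 0 yields q_O = 218.
Then q_E = (218 - (1/2)·218) = 109.
Price P = 225 - (1/2)·327 = 123/2.
Echo's profit: (123/2 - 7)·109 = 5940.5000.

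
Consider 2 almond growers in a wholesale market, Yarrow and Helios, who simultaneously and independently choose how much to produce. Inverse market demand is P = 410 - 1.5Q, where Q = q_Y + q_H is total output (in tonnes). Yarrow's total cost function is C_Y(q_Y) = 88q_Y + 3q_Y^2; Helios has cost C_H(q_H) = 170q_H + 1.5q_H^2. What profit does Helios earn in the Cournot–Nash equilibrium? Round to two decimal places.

3150.41

Yarrow's profit: π_Y = (410 - 1.5Q)q_Y - (88q_Y + 3q_Y²). Setting ∂π_Y/∂q_Y = 0: 322 - 9q_Y - (3/2)(q_H) = 0.
Helios's first-order condition: 240 - 6q_H - (3/2)(q_Y) = 0.
So q_Y = (322 - (3/2)q_H)/9 and q_H = (240 - (3/2)q_Y)/6.
Substituting one into the other gives q_Y = 30.3768 and q_H = 32.4058.
Price P = 410 - (3/2)·(1444/23) = 315.8261.
Helios's profit: 315.8261·32.4058 - 170·32.4058 - (3/2)·32.4058² = 3150.4071.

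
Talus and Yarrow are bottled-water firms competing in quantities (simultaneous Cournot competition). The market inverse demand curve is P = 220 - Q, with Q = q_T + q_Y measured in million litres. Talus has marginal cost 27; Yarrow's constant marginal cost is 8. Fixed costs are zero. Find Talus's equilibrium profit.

3364

Talus's profit: π_T = (220 - Q)q_T - (27q_T). Setting ∂π_T/∂q_T = 0: 193 - 2q_T - (q_Y) = 0.
Yarrow's first-order condition: 212 - 2q_Y - (q_T) = 0.
Rearranging gives the reaction functions q_T = (193 - q_Y)/2 and q_Y = (212 - q_T)/2.
Substituting one into the other gives q_T = 58 and q_Y = 77.
Price P = 220 - 135 = 85.
Talus's profit: (85 - 27)·58 = 3364.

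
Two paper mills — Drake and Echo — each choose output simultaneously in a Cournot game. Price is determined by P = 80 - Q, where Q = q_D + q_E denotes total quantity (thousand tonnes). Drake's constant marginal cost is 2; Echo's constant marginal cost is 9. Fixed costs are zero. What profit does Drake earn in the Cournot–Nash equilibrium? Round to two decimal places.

Drake's profit: π_D = (80 - Q)q_D - (2q_D). Setting ∂π_D/∂q_D = 0: 78 - 2q_D - (q_E) = 0.
Echo's profit: π_E = (80 - Q)q_E - (9q_E). Setting ∂π_E/∂q_E = 0: 71 - 2q_E - (q_D) = 0.
Best responses: q_D = (78 - q_E)/2, q_E = (71 - q_D)/2.
Solving the pair: q_D = 85/3, q_E = 64/3.
Price P = 80 - 149/3 = 91/3.
Drake's profit: (91/3 - 2)·(85/3) = 802.7778.

802.78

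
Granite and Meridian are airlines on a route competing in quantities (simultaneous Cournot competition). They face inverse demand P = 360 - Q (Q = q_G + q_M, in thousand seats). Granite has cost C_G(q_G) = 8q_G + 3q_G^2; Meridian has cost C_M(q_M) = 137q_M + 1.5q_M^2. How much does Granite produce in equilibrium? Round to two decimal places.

Granite's profit: π_G = (360 - Q)q_G - (8q_G + 3q_G²). Setting ∂π_G/∂q_G = 0: 352 - 8q_G - (q_M) = 0.
Meridian's profit: π_M = (360 - Q)q_M - (137q_M + (3/2)q_M²). Setting ∂π_M/∂q_M = 0: 223 - 5q_M - (q_G) = 0.
Best responses: q_G = (352 - q_M)/8, q_M = (223 - q_G)/5.
Solving the pair: q_G = 1537/39, q_M = 1432/39.

39.41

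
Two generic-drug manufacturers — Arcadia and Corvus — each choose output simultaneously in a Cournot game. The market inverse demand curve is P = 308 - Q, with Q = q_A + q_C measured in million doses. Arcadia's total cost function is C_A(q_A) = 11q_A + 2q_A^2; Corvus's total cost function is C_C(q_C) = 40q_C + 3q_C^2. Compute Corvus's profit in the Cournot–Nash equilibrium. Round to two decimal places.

3112.22

Arcadia's profit: π_A = (308 - Q)q_A - (11q_A + 2q_A²). Setting ∂π_A/∂q_A = 0: 297 - 6q_A - (q_C) = 0.
Corvus's first-order condition: 268 - 8q_C - (q_A) = 0.
Rearranging gives the reaction functions q_A = (297 - q_C)/6 and q_C = (268 - q_A)/8.
Solving the pair: q_A = 44.8511, q_C = 1311/47.
Price P = 308 - 72.7447 = 235.2553.
Corvus's profit: 235.2553·(1311/47) - 40·(1311/47) - 3(1311/47)² = 3112.2155.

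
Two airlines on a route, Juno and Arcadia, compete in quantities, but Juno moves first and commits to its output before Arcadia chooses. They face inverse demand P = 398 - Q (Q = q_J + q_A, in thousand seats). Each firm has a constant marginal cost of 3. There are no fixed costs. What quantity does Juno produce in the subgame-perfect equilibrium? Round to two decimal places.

Solve by backward induction. Given q_J, the follower Arcadia maximises π_A = (398 - q_J - q_A)q_A - 3q_A.
∂π_A/∂q_A = 395 - q_J - 2q_A = 0 gives the reaction function q_A = (395 - q_J)/2.
Juno substitutes q_A(q_J) into its own profit: π_J = q_J(398 - q_J - (395 - q_J)/2) - 3q_J = (401/2 - (1/2)q_J)q_J - 3q_J.
The leader's first-order condition 395/2 - q_J = 0 yields q_J = 395/2.
Then q_A = (395 - 395/2)/2 = 395/4.

197.50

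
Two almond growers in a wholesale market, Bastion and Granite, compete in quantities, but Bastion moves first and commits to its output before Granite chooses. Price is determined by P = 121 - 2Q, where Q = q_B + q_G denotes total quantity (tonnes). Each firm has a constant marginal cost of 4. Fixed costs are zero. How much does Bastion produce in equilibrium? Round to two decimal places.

29.25

The follower Granite best-responds to any q_B: π_G = (121 - 2Q)q_G - 4q_G.
∂π_G/∂q_G = 117 - 2q_B - 4q_G = 0 gives the reaction function q_G = (117 - 2q_B)/4.
Bastion substitutes q_G(q_B) into its own profit: π_B = q_B(121 - 2q_B - (117 - 2q_B)/2) - 4q_B = (125/2 - q_B)q_B - 4q_B.
The leader's first-order condition 117/2 - 2q_B = 0 yields q_B = 117/4.
Then q_G = (117 - 2·(117/4))/4 = 117/8.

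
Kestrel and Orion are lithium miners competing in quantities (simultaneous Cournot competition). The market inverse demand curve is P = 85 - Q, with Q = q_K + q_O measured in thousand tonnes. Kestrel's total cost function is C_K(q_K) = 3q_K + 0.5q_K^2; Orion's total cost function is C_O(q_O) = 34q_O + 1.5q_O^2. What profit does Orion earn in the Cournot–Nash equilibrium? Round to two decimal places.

64.30

Kestrel's profit: π_K = (85 - Q)q_K - (3q_K + (1/2)q_K²). Setting ∂π_K/∂q_K = 0: 82 - 3q_K - (q_O) = 0.
Orion's profit: π_O = (85 - Q)q_O - (34q_O + (3/2)q_O²). Setting ∂π_O/∂q_O = 0: 51 - 5q_O - (q_K) = 0.
So q_K = (82 - q_O)/3 and q_O = (51 - q_K)/5.
Substituting one into the other gives q_K = 359/14 and q_O = 71/14.
Price P = 85 - 215/7 = 380/7.
Orion's profit: (380/7)·(71/14) - 34·(71/14) - (3/2)(71/14)² = 64.2985.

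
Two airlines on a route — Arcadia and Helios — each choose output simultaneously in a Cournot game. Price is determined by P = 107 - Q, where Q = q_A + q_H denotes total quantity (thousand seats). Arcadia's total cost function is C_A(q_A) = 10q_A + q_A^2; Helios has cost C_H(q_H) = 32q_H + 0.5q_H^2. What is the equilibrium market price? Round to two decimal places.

68.91

Arcadia's profit: π_A = (107 - Q)q_A - (10q_A + q_A²). Setting ∂π_A/∂q_A = 0: 97 - 4q_A - (q_H) = 0.
Helios's first-order condition: 75 - 3q_H - (q_A) = 0.
Best responses: q_A = (97 - q_H)/4, q_H = (75 - q_A)/3.
Substituting one into the other gives q_A = 216/11 and q_H = 203/11.
Total output Q = 419/11, so price P = 107 - 419/11 = 758/11.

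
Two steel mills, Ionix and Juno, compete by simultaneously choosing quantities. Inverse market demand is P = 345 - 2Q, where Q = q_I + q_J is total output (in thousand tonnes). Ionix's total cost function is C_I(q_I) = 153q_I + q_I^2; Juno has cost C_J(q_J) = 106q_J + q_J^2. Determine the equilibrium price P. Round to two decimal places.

Ionix's profit: π_I = (345 - 2Q)q_I - (153q_I + q_I²). Setting ∂π_I/∂q_I = 0: 192 - 6q_I - 2(q_J) = 0.
Juno's profit: π_J = (345 - 2Q)q_J - (106q_J + q_J²). Setting ∂π_J/∂q_J = 0: 239 - 6q_J - 2(q_I) = 0.
So q_I = (192 - 2q_J)/6 and q_J = (239 - 2q_I)/6.
Substituting one into the other gives q_I = 337/16 and q_J = 525/16.
Total output Q = 431/8, so price P = 345 - 2·(431/8) = 949/4.

237.25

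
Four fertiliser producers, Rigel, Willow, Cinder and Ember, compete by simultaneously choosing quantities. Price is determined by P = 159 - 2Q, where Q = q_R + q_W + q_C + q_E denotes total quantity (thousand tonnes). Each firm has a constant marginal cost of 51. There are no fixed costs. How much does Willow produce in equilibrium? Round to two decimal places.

A representative firm's profit is π_i = q_i(159 - 2Q) - 51q_i.
First-order condition (treating rivals' output as given): 108 - 4q_i - 2·Σ_{j≠i} q_j = 0.
With identical firms every q_j equals q_i, so Σ_{j≠i} q_j = 3q_i and 108 = 10q_i, giving q_i = 54/5.

10.80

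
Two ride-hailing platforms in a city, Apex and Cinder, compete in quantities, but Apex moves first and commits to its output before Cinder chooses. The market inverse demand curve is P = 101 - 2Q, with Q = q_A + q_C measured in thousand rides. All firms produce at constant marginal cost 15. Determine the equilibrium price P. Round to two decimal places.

36.50

The follower Cinder best-responds to any q_A: π_C = (101 - 2Q)q_C - 15q_C.
∂π_C/∂q_C = 86 - 2q_A - 4q_C = 0 gives the reaction function q_C = (86 - 2q_A)/4.
The leader anticipates this reaction. Substituting into P = 101 - 2Q gives P = 58 - q_A, so π_A = (58 - q_A)q_A - 15q_A.
Maximising: ∂π_A/∂q_A = 43 - 2q_A = 0, giving q_A = 43/2.
Then q_C = (86 - 2·(43/2))/4 = 43/4.
Total output Q = 129/4, so price P = 101 - 2·(129/4) = 73/2.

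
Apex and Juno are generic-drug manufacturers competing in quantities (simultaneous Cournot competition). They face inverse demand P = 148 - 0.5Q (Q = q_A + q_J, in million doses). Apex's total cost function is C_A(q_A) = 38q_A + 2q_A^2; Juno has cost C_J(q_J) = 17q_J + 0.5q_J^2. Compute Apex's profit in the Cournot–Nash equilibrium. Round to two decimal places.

Apex's profit: π_A = (148 - 0.5Q)q_A - (38q_A + 2q_A²). Setting ∂π_A/∂q_A = 0: 110 - 5q_A - (1/2)(q_J) = 0.
Juno's first-order condition: 131 - 2q_J - (1/2)(q_A) = 0.
So q_A = (110 - (1/2)q_J)/5 and q_J = (131 - (1/2)q_A)/2.
Substituting one into the other gives q_A = 206/13 and q_J = 800/13.
Price P = 148 - (1/2)·(1006/13) = 1421/13.
Apex's profit: (1421/13)·(206/13) - 38·(206/13) - 2(206/13)² = 627.7515.

627.75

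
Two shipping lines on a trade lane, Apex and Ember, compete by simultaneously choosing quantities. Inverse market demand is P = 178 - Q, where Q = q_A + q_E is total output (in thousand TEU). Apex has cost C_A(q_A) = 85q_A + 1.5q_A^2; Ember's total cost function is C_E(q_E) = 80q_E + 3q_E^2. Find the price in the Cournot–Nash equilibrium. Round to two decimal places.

151.26

Apex's profit: π_A = (178 - Q)q_A - (85q_A + (3/2)q_A²). Setting ∂π_A/∂q_A = 0: 93 - 5q_A - (q_E) = 0.
Ember's profit: π_E = (178 - Q)q_E - (80q_E + 3q_E²). Setting ∂π_E/∂q_E = 0: 98 - 8q_E - (q_A) = 0.
Rearranging gives the reaction functions q_A = (93 - q_E)/5 and q_E = (98 - q_A)/8.
Solving the pair: q_A = 646/39, q_E = 397/39.
Total output Q = 1043/39, so price P = 178 - 1043/39 = 151.2564.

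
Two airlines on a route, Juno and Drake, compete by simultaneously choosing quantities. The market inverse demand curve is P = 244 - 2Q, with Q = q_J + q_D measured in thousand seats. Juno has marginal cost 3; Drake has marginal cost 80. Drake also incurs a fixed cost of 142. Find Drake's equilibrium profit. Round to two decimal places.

278.50

Juno's profit: π_J = (244 - 2Q)q_J - (3q_J). Setting ∂π_J/∂q_J = 0: 241 - 4q_J - 2(q_D) = 0.
Drake's first-order condition: 164 - 4q_D - 2(q_J) = 0.
Rearranging gives the reaction functions q_J = (241 - 2q_D)/4 and q_D = (164 - 2q_J)/4.
Substituting one into the other gives q_J = 53 and q_D = 29/2.
Price P = 244 - 2·(135/2) = 109.
Drake's profit: (109 - 80)·(29/2) - 142 = 557/2.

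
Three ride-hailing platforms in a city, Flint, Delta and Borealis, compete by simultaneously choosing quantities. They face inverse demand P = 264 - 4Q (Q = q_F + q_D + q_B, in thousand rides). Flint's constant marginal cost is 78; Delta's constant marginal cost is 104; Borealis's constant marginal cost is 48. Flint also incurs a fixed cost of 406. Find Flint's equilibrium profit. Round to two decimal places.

Flint's profit: π_F = (264 - 4Q)q_F - (78q_F). Setting ∂π_F/∂q_F = 0: 186 - 8q_F - 4(q_D + q_B) = 0.
Delta's profit: π_D = (264 - 4Q)q_D - (104q_D). Setting ∂π_D/∂q_D = 0: 160 - 8q_D - 4(q_F + q_B) = 0.
Borealis's profit: π_B = (264 - 4Q)q_B - (48q_B). Setting ∂π_B/∂q_B = 0: 216 - 8q_B - 4(q_F + q_D) = 0.
Summing all 3 equations gives 562 − 16Q = 0, hence Q = 281/8.
Back-substituting: q_F = (186 − 281/2)/4 = 91/8, q_D = (160 − 281/2)/4 = 39/8, q_B = (216 − 281/2)/4 = 151/8.
Price P = 264 - 4·(281/8) = 247/2.
Flint's profit: (247/2 - 78)·(91/8) - 406 = 1785/16.

111.56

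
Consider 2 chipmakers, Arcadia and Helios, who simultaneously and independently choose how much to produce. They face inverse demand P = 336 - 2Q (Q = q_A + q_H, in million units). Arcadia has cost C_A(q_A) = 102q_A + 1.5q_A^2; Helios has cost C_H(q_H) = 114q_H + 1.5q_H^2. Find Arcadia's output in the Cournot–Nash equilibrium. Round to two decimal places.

26.53

Arcadia's profit: π_A = (336 - 2Q)q_A - (102q_A + (3/2)q_A²). Setting ∂π_A/∂q_A = 0: 234 - 7q_A - 2(q_H) = 0.
Helios's first-order condition: 222 - 7q_H - 2(q_A) = 0.
So q_A = (234 - 2q_H)/7 and q_H = (222 - 2q_A)/7.
Substituting one into the other gives q_A = 398/15 and q_H = 362/15.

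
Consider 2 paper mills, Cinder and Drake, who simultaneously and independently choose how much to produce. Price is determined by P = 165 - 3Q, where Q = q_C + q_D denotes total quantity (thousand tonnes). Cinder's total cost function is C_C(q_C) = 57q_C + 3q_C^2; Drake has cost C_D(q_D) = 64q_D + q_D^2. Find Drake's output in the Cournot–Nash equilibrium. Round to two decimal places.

10.21

Cinder's profit: π_C = (165 - 3Q)q_C - (57q_C + 3q_C²). Setting ∂π_C/∂q_C = 0: 108 - 12q_C - 3(q_D) = 0.
Drake's profit: π_D = (165 - 3Q)q_D - (64q_D + q_D²). Setting ∂π_D/∂q_D = 0: 101 - 8q_D - 3(q_C) = 0.
Best responses: q_C = (108 - 3q_D)/12, q_D = (101 - 3q_C)/8.
Substituting one into the other gives q_C = 187/29 and q_D = 296/29.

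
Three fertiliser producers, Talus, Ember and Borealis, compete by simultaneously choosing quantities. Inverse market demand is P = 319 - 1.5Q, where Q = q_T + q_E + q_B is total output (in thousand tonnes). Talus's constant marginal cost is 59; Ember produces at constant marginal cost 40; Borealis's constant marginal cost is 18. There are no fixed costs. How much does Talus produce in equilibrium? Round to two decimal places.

33.33

Talus's profit: π_T = (319 - 1.5Q)q_T - (59q_T). Setting ∂π_T/∂q_T = 0: 260 - 3q_T - (3/2)(q_E + q_B) = 0.
Ember's first-order condition: 279 - 3q_E - (3/2)(q_T + q_B) = 0.
Borealis's first-order condition: 301 - 3q_B - (3/2)(q_T + q_E) = 0.
Adding the 3 conditions: 840 − 3Q − 3Q = 0, i.e. Q = 140.
Back-substituting: q_T = (260 − 210)/(3/2) = 100/3, q_E = (279 − 210)/(3/2) = 46, q_B = (301 − 210)/(3/2) = 182/3.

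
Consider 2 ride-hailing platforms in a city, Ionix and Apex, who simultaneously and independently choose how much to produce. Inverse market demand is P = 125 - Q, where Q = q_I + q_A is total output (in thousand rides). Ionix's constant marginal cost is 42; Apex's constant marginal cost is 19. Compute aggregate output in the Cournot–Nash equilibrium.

63

Ionix's profit: π_I = (125 - Q)q_I - (42q_I). Setting ∂π_I/∂q_I = 0: 83 - 2q_I - (q_A) = 0.
Apex's profit: π_A = (125 - Q)q_A - (19q_A). Setting ∂π_A/∂q_A = 0: 106 - 2q_A - (q_I) = 0.
Rearranging gives the reaction functions q_I = (83 - q_A)/2 and q_A = (106 - q_I)/2.
Solving the pair: q_I = 20, q_A = 43.
Total output Q = 20 + 43 = 63.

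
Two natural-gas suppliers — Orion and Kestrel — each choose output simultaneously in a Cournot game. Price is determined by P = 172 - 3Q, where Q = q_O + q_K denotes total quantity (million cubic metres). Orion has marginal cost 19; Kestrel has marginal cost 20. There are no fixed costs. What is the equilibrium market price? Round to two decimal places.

70.33

Orion's profit: π_O = (172 - 3Q)q_O - (19q_O). Setting ∂π_O/∂q_O = 0: 153 - 6q_O - 3(q_K) = 0.
Kestrel's profit: π_K = (172 - 3Q)q_K - (20q_K). Setting ∂π_K/∂q_K = 0: 152 - 6q_K - 3(q_O) = 0.
Best responses: q_O = (153 - 3q_K)/6, q_K = (152 - 3q_O)/6.
Solving the pair: q_O = 154/9, q_K = 151/9.
Total output Q = 305/9, so price P = 172 - 3·(305/9) = 211/3.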